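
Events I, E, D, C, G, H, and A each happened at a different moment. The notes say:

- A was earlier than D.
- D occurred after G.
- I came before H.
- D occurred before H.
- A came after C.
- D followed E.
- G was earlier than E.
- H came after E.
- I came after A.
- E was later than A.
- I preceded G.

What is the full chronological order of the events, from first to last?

C, A, I, G, E, D, H

The constraints fix every adjacent pair, so only one ordering works:
C → A → I → G → E → D → H.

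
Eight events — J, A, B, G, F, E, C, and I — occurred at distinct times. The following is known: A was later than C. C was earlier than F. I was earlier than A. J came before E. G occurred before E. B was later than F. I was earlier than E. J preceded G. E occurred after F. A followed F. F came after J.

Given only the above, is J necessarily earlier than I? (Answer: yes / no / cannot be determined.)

No chain of stated constraints runs from J to I, and none runs from I to J either.
So the relative order of J and I is not fixed by the given facts.

cannot be determined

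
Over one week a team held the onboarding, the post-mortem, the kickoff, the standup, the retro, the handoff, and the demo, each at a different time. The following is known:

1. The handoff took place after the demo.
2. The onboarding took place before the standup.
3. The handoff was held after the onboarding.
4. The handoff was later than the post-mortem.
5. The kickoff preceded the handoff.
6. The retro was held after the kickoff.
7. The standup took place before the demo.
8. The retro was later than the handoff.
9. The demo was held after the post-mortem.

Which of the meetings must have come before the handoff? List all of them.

the demo, the kickoff, the onboarding, the post-mortem, the standup

Directly stated before the handoff: the demo, the kickoff, the onboarding, and the post-mortem.
The standup reaches the handoff via the standup → the demo → the handoff.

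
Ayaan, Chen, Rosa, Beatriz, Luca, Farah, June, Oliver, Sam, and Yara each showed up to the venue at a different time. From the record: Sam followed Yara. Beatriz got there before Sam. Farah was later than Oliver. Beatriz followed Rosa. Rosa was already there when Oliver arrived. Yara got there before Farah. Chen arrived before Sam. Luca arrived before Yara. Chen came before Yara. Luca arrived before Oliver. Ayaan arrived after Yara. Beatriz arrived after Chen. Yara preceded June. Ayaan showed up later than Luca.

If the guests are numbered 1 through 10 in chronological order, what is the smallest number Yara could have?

Chen and Luca must both come before Yara — 2 forced predecessors.
Nothing else is forced ahead of Yara, so their earliest slot is position 2 + 1 = 3.

3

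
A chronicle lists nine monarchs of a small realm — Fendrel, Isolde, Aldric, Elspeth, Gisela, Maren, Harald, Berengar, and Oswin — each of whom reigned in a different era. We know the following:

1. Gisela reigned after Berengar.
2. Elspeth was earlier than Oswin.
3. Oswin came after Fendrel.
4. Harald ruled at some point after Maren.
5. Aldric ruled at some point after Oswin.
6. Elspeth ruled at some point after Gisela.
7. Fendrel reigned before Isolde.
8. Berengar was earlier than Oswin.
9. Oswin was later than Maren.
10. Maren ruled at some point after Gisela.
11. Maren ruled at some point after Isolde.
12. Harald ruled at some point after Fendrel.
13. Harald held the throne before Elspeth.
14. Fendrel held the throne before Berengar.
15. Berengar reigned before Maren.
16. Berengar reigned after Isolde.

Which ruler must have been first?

Fendrel has a chain of constraints placing them before every other ruler, so Fendrel must be first.

Fendrel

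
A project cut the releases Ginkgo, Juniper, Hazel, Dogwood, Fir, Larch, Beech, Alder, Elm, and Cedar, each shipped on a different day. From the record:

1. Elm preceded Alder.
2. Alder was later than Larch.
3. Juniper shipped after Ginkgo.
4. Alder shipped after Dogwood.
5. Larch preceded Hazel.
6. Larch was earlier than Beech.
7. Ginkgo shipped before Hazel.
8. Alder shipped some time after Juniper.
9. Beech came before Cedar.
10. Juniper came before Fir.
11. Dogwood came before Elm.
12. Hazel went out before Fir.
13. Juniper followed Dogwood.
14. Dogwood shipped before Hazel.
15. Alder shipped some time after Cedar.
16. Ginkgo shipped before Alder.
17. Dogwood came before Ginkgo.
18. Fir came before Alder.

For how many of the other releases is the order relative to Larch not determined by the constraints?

Forced after Larch: Alder, Beech, Cedar, Fir, and Hazel.
That leaves Dogwood, Elm, Ginkgo, and Juniper with no forced order relative to Larch — 4.

4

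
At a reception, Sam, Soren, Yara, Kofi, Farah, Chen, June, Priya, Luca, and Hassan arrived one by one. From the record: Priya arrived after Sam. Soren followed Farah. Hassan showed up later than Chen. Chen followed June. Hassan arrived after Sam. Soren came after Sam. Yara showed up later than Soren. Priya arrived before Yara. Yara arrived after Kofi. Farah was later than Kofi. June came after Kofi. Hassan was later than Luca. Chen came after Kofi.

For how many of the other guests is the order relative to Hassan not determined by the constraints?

4

Forced before Hassan: Chen, June, Kofi, Luca, and Sam.
That leaves Farah, Priya, Soren, and Yara with no forced order relative to Hassan — 4.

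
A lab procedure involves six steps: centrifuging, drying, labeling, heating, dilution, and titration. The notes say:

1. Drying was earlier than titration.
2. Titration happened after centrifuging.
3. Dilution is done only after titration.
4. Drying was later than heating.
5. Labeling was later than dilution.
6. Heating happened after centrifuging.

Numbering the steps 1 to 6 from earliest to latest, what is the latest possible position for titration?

4

Titration must come before dilution and labeling — 2 steps forced after it.
Everything else can be placed before titration in some valid order, so titration can sit as late as position 6 − 2 = 4.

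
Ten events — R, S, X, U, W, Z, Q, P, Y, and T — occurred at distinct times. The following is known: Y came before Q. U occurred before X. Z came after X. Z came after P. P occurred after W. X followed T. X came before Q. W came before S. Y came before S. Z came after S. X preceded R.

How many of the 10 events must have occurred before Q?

Directly stated before Q: X and Y.
T reaches Q via T → X → Q.
U reaches Q via U → X → Q.
No chain forces S (or any of the others) ahead of Q.
That's T, U, X, and Y — 4 in all.

4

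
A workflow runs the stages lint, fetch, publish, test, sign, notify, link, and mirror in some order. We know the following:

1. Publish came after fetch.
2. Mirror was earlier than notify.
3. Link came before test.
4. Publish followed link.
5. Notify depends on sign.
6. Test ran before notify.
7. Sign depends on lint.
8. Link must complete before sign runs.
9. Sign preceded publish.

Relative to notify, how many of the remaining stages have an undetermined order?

2

Forced before notify: link, lint, mirror, sign, and test.
That leaves fetch and publish with no forced order relative to notify — 2.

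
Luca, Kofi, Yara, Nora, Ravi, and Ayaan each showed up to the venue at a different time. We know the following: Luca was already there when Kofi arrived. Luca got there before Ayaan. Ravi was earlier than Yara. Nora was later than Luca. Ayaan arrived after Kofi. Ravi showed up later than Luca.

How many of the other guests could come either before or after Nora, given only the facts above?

4

Forced before Nora: Luca.
That leaves Ayaan, Kofi, Ravi, and Yara with no forced order relative to Nora — 4.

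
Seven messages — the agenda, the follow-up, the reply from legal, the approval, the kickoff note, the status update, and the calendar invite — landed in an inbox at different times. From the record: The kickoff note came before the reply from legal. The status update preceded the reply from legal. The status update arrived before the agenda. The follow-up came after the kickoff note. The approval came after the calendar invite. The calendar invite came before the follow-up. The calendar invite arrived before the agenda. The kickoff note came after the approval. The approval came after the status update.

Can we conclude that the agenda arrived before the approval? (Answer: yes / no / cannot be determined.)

cannot be determined

No chain of stated constraints runs from the agenda to the approval, and none runs from the approval to the agenda either.
So the relative order of the agenda and the approval is not fixed by the given facts.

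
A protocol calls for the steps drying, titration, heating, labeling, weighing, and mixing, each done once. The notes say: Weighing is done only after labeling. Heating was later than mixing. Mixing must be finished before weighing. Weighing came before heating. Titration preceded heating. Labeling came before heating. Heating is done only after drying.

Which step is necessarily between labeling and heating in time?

weighing

Tracing the constraints gives labeling → weighing → heating, so weighing sits after labeling and before heating.
No other step is forced both after labeling and before heating.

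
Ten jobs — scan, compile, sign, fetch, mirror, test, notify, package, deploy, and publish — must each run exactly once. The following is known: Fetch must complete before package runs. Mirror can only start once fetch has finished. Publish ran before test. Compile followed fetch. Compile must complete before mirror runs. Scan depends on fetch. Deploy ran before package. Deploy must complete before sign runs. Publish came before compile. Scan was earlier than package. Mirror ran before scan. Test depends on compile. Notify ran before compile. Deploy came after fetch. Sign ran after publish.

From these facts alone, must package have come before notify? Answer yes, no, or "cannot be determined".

Tracing the constraints gives notify → compile → mirror → scan → package, so notify must come before package.
That means package cannot be before notify.

no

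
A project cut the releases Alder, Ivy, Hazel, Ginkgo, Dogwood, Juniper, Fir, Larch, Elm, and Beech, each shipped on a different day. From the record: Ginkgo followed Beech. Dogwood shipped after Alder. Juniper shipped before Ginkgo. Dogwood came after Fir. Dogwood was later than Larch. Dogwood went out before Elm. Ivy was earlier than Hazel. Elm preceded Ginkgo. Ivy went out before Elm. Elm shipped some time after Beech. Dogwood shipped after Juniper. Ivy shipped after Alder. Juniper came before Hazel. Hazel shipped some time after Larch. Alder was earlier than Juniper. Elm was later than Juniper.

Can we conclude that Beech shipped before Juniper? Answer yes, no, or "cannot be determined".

No chain of stated constraints runs from Beech to Juniper, and none runs from Juniper to Beech either.
So the relative order of Beech and Juniper is not fixed by the given facts.

cannot be determined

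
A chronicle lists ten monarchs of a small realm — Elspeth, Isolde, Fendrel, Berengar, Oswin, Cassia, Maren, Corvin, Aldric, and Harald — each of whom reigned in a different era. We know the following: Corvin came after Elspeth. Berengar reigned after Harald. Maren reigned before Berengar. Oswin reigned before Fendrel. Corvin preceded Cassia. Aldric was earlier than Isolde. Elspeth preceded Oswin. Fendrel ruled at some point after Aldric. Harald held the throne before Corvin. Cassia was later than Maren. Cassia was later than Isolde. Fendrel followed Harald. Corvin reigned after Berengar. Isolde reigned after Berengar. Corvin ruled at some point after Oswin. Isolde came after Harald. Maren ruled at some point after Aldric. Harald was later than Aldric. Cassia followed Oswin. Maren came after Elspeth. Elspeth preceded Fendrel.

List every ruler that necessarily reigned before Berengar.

Directly stated before Berengar: Harald and Maren.
Aldric reaches Berengar via Aldric → Harald → Berengar.
Elspeth reaches Berengar via Elspeth → Maren → Berengar.
No chain forces Fendrel (or any of the others) ahead of Berengar.

Aldric, Elspeth, Harald, Maren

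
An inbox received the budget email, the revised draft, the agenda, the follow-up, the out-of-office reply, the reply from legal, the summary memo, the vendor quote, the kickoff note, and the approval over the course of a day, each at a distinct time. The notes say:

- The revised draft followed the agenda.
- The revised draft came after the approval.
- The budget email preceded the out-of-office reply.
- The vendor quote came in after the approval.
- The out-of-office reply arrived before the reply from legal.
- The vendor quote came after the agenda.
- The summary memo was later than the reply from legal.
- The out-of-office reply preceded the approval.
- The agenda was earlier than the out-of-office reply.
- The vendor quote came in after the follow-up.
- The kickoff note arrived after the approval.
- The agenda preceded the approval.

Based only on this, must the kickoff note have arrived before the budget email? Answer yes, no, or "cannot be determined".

Tracing the constraints gives the budget email → the out-of-office reply → the approval → the kickoff note, so the budget email must come before the kickoff note.
That means the kickoff note cannot be before the budget email.

no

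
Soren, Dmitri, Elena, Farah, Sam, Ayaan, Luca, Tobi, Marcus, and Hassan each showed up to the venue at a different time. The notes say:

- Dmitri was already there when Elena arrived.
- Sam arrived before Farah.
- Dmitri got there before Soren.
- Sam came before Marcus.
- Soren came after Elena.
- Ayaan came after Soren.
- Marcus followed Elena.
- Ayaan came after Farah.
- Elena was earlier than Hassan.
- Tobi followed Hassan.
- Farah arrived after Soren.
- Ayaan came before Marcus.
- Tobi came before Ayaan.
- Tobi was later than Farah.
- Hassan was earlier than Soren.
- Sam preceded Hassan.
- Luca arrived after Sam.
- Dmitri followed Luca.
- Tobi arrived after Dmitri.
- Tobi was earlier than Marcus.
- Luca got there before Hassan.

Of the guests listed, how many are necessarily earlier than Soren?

5

Directly stated before Soren: Dmitri, Elena, and Hassan.
Luca reaches Soren via Luca → Hassan → Soren.
Sam reaches Soren via Sam → Hassan → Soren.
No chain forces Marcus (or any of the others) ahead of Soren.
That's Dmitri, Elena, Hassan, Luca, and Sam — 5 in all.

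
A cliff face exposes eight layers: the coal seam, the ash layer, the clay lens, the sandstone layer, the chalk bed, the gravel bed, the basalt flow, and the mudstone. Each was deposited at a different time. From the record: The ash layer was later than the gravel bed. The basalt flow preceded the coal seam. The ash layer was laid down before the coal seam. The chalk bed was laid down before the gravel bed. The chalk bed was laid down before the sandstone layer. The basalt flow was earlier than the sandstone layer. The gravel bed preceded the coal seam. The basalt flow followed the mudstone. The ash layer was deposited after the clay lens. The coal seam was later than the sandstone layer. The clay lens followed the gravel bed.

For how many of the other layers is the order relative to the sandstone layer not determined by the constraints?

3

Forced before the sandstone layer: the basalt flow, the chalk bed, and the mudstone; forced after the sandstone layer: the coal seam.
That leaves the ash layer, the clay lens, and the gravel bed with no forced order relative to the sandstone layer — 3.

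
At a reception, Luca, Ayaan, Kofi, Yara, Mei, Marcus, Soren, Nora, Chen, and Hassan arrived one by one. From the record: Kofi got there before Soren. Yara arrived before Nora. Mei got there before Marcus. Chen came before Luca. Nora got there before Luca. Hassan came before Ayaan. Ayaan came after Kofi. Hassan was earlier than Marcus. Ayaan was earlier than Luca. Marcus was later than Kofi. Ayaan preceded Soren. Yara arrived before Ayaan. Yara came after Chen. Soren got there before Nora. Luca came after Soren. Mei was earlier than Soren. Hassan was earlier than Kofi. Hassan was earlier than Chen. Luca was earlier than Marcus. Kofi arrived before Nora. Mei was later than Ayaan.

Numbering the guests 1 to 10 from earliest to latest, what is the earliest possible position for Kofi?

2

Hassan must come before Kofi — 1 forced predecessor.
Nothing else is forced ahead of Kofi, so their earliest slot is position 1 + 1 = 2.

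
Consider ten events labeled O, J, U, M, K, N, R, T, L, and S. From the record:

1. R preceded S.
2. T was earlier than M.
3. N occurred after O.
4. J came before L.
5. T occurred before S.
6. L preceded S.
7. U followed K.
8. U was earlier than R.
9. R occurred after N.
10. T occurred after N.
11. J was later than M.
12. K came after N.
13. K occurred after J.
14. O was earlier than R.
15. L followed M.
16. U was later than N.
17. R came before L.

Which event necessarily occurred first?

O has a chain of constraints placing it before every other event, so O must be first.

O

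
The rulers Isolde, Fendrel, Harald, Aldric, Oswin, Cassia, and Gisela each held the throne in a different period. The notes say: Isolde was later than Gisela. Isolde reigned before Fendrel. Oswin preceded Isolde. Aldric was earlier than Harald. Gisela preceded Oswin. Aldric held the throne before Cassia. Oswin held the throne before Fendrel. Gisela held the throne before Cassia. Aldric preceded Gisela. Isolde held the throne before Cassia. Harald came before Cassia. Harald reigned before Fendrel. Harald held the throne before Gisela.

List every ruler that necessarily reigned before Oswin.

Aldric, Gisela, Harald

Directly stated before Oswin: Gisela.
Aldric reaches Oswin via Aldric → Gisela → Oswin.
Harald reaches Oswin via Harald → Gisela → Oswin.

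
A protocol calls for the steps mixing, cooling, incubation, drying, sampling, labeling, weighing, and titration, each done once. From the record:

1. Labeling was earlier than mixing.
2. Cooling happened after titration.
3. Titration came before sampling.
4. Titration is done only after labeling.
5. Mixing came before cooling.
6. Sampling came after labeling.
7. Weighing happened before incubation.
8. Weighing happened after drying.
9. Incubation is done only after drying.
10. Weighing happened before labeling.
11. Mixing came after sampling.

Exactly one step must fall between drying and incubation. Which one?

Tracing the constraints gives drying → weighing → incubation, so weighing sits after drying and before incubation.
No other step is forced both after drying and before incubation.

weighing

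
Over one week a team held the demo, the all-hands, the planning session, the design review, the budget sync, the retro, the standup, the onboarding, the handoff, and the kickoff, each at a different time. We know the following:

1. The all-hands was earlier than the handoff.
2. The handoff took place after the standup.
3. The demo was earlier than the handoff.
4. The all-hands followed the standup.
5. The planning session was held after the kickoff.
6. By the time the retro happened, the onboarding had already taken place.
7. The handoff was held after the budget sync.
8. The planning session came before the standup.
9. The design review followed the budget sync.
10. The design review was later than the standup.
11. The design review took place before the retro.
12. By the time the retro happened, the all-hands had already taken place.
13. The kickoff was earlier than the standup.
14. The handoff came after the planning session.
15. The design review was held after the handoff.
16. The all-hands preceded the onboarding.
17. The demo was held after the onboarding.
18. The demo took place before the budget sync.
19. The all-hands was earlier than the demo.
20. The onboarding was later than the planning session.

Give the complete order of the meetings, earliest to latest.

the kickoff, the planning session, the standup, the all-hands, the onboarding, the demo, the budget sync, the handoff, the design review, the retro

The constraints fix every adjacent pair, so only one ordering works:
the kickoff → the planning session → the standup → the all-hands → the onboarding → the demo → the budget sync → the handoff → the design review → the retro.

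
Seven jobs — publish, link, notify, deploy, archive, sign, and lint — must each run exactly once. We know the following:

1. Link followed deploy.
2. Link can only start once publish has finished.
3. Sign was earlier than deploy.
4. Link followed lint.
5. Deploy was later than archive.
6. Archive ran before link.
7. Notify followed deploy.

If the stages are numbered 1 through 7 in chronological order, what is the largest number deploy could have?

5

Deploy must come before link and notify — 2 stages forced after it.
Everything else can be placed before deploy in some valid order, so deploy can sit as late as position 7 − 2 = 5.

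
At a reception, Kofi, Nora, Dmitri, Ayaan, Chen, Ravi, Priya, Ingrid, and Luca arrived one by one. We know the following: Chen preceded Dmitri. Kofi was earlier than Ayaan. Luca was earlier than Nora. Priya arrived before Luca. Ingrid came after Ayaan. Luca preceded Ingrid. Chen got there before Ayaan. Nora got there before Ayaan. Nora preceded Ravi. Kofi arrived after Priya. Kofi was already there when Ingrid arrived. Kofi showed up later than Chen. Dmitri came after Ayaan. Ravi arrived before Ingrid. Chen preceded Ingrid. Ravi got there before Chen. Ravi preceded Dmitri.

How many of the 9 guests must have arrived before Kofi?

5

Directly stated before Kofi: Chen and Priya.
Luca reaches Kofi via Luca → Nora → Ravi → Chen → Kofi.
Nora reaches Kofi via Nora → Ravi → Chen → Kofi.
Ravi reaches Kofi via Ravi → Chen → Kofi.
That's Chen, Luca, Nora, Priya, and Ravi — 5 in all.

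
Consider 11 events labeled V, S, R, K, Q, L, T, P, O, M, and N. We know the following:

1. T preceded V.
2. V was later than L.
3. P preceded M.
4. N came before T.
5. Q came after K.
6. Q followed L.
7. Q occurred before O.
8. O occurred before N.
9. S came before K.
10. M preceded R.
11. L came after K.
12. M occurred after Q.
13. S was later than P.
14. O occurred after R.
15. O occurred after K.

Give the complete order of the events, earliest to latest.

P, S, K, L, Q, M, R, O, N, T, V

The constraints fix every adjacent pair, so only one ordering works:
P → S → K → L → Q → M → R → O → N → T → V.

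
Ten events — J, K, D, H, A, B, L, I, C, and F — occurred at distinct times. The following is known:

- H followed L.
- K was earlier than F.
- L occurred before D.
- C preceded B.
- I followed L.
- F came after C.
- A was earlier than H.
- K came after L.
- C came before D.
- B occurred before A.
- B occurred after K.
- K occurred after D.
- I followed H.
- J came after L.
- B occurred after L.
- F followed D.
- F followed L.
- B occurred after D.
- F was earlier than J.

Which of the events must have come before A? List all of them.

B, C, D, K, L

Directly stated before A: B.
C reaches A via C → B → A.
D reaches A via D → B → A.
K reaches A via K → B → A.
Likewise L reaches A by chaining the stated constraints.
No chain forces J (or any of the others) ahead of A.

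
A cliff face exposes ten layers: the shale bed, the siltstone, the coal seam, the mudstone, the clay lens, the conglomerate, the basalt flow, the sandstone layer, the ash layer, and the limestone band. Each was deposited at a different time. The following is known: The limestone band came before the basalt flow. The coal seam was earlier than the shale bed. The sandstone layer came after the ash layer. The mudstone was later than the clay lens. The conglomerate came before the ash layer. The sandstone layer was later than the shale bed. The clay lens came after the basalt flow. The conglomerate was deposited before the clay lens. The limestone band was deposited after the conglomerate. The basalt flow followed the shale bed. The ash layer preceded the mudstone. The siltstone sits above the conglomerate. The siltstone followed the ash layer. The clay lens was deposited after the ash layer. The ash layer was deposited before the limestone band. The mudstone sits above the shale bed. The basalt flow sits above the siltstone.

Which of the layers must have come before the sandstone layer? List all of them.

the ash layer, the coal seam, the conglomerate, the shale bed

Directly stated before the sandstone layer: the ash layer and the shale bed.
The coal seam reaches the sandstone layer via the coal seam → the shale bed → the sandstone layer.
The conglomerate reaches the sandstone layer via the conglomerate → the ash layer → the sandstone layer.
No chain forces the basalt flow (or any of the others) ahead of the sandstone layer.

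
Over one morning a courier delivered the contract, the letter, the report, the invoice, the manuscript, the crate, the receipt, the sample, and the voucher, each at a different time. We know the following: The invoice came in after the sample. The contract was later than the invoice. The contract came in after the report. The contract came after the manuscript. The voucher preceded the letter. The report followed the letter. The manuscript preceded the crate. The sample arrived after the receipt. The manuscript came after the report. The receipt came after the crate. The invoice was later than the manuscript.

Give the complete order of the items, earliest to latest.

the voucher, the letter, the report, the manuscript, the crate, the receipt, the sample, the invoice, the contract

The constraints fix every adjacent pair, so only one ordering works:
the voucher → the letter → the report → the manuscript → the crate → the receipt → the sample → the invoice → the contract.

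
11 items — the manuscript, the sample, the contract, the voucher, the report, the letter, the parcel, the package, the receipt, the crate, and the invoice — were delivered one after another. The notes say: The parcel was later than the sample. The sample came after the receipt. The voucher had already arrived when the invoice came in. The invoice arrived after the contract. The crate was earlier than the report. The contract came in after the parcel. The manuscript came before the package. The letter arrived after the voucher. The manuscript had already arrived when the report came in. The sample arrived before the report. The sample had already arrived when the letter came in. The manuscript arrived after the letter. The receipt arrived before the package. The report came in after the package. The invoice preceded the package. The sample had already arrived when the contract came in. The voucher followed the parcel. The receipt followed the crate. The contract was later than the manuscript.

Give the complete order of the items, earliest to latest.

the crate, the receipt, the sample, the parcel, the voucher, the letter, the manuscript, the contract, the invoice, the package, the report

The constraints fix every adjacent pair, so only one ordering works:
the crate → the receipt → the sample → the parcel → the voucher → the letter → the manuscript → the contract → the invoice → the package → the report.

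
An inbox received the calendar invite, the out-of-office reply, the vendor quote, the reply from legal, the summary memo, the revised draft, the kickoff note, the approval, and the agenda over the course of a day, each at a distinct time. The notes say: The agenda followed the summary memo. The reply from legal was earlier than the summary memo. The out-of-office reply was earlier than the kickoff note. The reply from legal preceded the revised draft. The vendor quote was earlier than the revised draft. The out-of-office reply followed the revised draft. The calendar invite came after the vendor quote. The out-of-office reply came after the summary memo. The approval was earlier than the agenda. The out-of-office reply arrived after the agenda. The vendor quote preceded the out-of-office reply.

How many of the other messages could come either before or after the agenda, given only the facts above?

Forced before the agenda: the approval, the reply from legal, and the summary memo; forced after the agenda: the kickoff note and the out-of-office reply.
That leaves the calendar invite, the revised draft, and the vendor quote with no forced order relative to the agenda — 3.

3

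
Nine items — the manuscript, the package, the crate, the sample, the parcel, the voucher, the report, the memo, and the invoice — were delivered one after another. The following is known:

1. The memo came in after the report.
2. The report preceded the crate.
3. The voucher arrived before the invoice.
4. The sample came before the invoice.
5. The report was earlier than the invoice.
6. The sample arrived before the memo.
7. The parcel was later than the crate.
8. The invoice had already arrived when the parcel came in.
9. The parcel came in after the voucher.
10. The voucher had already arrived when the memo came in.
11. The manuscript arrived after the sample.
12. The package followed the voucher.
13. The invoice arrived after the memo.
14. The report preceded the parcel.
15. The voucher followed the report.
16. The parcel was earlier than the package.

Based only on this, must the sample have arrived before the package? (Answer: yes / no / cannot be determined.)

Chain the constraints: the sample → the invoice → the parcel → the package. Each link is directly stated, so the sample comes before the package.

yes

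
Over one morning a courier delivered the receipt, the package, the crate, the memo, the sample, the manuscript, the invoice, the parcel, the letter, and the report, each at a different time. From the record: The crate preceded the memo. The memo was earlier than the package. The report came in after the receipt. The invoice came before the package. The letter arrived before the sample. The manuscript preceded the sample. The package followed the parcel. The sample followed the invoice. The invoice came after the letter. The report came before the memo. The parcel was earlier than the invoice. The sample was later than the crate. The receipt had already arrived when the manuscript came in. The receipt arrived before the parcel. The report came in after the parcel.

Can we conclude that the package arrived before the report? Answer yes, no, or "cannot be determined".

no

Tracing the constraints gives the report → the memo → the package, so the report must come before the package.
That means the package cannot be before the report.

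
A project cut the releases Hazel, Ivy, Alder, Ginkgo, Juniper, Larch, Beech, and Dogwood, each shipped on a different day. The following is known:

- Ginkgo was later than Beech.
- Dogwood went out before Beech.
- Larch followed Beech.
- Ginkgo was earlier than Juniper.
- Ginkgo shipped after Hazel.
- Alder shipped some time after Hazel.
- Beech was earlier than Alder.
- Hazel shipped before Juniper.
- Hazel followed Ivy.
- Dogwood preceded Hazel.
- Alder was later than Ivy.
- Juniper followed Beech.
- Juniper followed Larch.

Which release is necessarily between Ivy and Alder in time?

Tracing the constraints gives Ivy → Hazel → Alder, so Hazel sits after Ivy and before Alder.
No other release is forced both after Ivy and before Alder.

Hazel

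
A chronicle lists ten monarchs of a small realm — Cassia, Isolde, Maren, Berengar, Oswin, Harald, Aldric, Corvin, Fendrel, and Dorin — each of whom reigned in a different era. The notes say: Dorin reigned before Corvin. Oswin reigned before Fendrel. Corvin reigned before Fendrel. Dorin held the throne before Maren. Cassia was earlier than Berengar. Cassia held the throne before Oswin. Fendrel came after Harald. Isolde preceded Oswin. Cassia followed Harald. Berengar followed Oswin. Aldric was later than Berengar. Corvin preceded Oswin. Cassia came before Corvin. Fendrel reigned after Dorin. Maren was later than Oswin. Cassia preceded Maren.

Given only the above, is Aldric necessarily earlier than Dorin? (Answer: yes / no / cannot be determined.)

Tracing the constraints gives Dorin → Corvin → Oswin → Berengar → Aldric, so Dorin must come before Aldric.
That means Aldric cannot be before Dorin.

no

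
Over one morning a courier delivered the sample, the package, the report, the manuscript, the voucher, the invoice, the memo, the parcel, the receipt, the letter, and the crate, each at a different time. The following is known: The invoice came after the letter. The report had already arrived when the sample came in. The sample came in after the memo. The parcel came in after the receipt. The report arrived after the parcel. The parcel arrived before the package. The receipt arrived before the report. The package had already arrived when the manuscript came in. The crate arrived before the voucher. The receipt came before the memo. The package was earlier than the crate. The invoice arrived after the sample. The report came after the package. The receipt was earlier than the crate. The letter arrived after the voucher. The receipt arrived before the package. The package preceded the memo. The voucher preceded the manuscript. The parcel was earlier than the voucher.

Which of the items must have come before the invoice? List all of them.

the crate, the letter, the memo, the package, the parcel, the receipt, the report, the sample, the voucher

Directly stated before the invoice: the letter and the sample.
The crate reaches the invoice via the crate → the voucher → the letter → the invoice.
The memo reaches the invoice via the memo → the sample → the invoice.
The package reaches the invoice via the package → the memo → the sample → the invoice.
Likewise the parcel, the receipt, the report, and the voucher each reach the invoice by chaining the stated constraints.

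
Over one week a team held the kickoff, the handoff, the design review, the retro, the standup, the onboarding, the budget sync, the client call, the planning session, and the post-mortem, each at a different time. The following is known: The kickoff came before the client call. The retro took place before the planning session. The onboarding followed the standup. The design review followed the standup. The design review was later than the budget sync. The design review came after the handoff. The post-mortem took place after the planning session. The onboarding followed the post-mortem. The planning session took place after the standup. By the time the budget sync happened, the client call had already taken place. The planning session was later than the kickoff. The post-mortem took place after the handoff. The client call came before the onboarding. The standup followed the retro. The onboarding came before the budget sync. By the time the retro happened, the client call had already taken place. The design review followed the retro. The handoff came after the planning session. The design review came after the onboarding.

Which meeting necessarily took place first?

the kickoff

The kickoff has a chain of constraints placing it before every other meeting, so the kickoff must be first.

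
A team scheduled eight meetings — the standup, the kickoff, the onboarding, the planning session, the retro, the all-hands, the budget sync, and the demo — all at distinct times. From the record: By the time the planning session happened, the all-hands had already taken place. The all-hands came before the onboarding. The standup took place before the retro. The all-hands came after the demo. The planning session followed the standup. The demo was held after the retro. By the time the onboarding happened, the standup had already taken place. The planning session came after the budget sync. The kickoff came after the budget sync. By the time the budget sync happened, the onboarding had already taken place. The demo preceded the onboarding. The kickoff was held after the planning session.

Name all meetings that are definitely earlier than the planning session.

the all-hands, the budget sync, the demo, the onboarding, the retro, the standup

Directly stated before the planning session: the all-hands, the budget sync, and the standup.
The demo reaches the planning session via the demo → the all-hands → the planning session.
The onboarding reaches the planning session via the onboarding → the budget sync → the planning session.
The retro reaches the planning session via the retro → the demo → the all-hands → the planning session.
No chain forces the kickoff ahead of the planning session.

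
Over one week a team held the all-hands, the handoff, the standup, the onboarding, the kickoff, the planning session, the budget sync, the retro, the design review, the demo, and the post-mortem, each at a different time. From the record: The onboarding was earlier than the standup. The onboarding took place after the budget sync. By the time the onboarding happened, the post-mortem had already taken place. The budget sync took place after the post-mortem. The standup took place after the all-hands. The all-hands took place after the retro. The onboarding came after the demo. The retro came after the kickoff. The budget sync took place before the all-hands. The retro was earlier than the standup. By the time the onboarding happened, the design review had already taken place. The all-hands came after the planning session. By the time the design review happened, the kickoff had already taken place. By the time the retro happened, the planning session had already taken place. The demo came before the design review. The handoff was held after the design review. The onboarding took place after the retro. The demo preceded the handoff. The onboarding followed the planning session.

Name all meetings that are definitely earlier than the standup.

the all-hands, the budget sync, the demo, the design review, the kickoff, the onboarding, the planning session, the post-mortem, the retro

Directly stated before the standup: the all-hands, the onboarding, and the retro.
The budget sync reaches the standup via the budget sync → the onboarding → the standup.
The demo reaches the standup via the demo → the onboarding → the standup.
The design review reaches the standup via the design review → the onboarding → the standup.
Likewise the kickoff, the planning session, and the post-mortem each reach the standup by chaining the stated constraints.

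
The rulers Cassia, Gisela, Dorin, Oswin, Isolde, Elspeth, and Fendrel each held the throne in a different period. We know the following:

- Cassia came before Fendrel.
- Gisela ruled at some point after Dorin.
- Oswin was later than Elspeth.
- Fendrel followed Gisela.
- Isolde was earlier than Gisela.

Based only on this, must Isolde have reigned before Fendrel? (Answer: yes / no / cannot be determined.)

Chain the constraints: Isolde → Gisela → Fendrel. Each link is directly stated, so Isolde comes before Fendrel.

yes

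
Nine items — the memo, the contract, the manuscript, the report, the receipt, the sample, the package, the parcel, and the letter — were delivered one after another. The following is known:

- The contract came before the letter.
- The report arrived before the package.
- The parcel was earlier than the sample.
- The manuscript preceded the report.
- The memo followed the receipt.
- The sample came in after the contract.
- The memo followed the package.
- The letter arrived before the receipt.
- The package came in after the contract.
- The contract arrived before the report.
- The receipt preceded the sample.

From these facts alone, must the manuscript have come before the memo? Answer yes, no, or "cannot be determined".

yes

Chain the constraints: the manuscript → the report → the package → the memo. Each link is directly stated, so the manuscript comes before the memo.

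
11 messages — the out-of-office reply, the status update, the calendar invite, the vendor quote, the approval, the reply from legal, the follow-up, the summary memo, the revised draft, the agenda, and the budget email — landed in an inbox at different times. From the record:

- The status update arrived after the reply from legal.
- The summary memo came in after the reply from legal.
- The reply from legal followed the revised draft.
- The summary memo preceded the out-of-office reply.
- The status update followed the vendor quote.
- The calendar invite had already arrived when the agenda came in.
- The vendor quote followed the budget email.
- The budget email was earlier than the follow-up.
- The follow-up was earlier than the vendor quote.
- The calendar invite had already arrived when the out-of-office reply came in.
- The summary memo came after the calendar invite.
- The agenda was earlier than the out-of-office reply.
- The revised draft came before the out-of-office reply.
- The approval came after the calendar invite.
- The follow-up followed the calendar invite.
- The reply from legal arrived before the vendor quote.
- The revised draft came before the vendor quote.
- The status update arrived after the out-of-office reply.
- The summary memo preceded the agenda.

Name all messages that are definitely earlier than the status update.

Directly stated before the status update: the out-of-office reply, the reply from legal, and the vendor quote.
The agenda reaches the status update via the agenda → the out-of-office reply → the status update.
The budget email reaches the status update via the budget email → the vendor quote → the status update.
The calendar invite reaches the status update via the calendar invite → the out-of-office reply → the status update.
Likewise the follow-up, the revised draft, and the summary memo each reach the status update by chaining the stated constraints.
No chain forces the approval ahead of the status update.

the agenda, the budget email, the calendar invite, the follow-up, the out-of-office reply, the reply from legal, the revised draft, the summary memo, the vendor quote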